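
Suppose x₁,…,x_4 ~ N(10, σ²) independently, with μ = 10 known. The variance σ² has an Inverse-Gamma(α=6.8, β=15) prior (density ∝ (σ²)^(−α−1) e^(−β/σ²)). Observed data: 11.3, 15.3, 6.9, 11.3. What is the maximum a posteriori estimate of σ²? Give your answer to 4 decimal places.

Sum of squared deviations about the known mean: SS = (11.3−10)² + (15.3−10)² + (6.9−10)² + (11.3−10)² = 41.08.
The Normal likelihood contributes (σ²)^(−n/2) exp(−SS/(2σ²)), so the posterior is Inverse-Gamma(α + n/2, β + SS/2) = Inverse-Gamma(8.8, 35.54).
The mode of Inverse-Gamma(a, b) is b/(a+1) = 35.54/9.8 ≈ 3.6265.

σ̂²_MAP = 3.6265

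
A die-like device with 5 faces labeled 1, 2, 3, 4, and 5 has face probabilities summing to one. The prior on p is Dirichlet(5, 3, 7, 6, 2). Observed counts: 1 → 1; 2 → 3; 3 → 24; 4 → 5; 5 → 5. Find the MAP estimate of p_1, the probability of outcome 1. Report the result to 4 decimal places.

The posterior is Dirichlet(αᵢ + nᵢ) = Dirichlet(6, 6, 31, 11, 7).
For a Dirichlet(a₁,…,a_K) with all aᵢ > 1, the mode has j-th component (aⱼ − 1)/(Σaᵢ − K).
Here Σaᵢ = 61 and K = 5, so p_1 = (6 − 1)/(61 − 5) = 5/56 ≈ 0.0893.

MAP estimate: 0.0893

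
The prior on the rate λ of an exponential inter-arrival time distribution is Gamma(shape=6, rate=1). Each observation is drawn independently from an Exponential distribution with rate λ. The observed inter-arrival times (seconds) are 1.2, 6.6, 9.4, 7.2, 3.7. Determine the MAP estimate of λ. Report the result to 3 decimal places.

λ̂_MAP = 0.344

The Exponential(rate=λ) likelihood is ∝ λ^n e^(−λΣtᵢ). Here n = 5 and Σtᵢ = 1.2 + 6.6 + 9.4 + 7.2 + 3.7 = 28.1.
Posterior ∝ λ^5e^(−1λ) · λ^5e^(−28.1λ) = λ^10e^(−29.1λ), i.e. Gamma(11, 29.1).
Mode = (a−1)/b = 10/29.1 ≈ 0.344.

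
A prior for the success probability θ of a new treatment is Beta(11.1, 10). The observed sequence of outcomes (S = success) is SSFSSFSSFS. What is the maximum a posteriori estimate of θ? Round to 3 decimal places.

θ̂_MAP = 0.588

Prior: Beta(11.1, 10).
Data: 7 successes in 10 trials (from the sequence). The binomial likelihood contributes θ^7(1−θ)^3, so the posterior is Beta(11.1+7, 10+3) = Beta(18.1, 13).
For Beta(a, b) with a, b > 1 the mode is (a−1)/(a+b−2) = 17.1/29.1 ≈ 0.588.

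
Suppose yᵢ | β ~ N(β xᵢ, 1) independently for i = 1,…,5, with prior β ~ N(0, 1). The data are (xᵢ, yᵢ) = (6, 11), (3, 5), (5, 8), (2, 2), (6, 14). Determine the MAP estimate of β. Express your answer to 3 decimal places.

log p(β | y) = −Σ(yᵢ − βxᵢ)²/(2·1) − β²/(2·1) + const.
Setting the derivative to zero: Σxᵢ(yᵢ − βxᵢ)/1 − β/1 = 0, so β = Σxᵢyᵢ / (Σxᵢ² + σ²/τ²).
Σxᵢyᵢ = 6·11 + 3·5 + 5·8 + 2·2 + 6·14 = 209; Σxᵢ² = 110; σ²/τ² = 1.
β̂_MAP = 209 / (110 + 1) = 209/111 ≈ 1.883.

β̂_MAP = 1.883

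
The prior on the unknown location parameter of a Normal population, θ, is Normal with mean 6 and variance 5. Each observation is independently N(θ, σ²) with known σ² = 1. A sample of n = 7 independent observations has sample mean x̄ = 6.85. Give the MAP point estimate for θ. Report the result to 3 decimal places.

n = 7, x̄ = 6.85.
For a Normal prior and Normal likelihood with known variance, the posterior is Normal; its mode equals its mean, the precision-weighted average.
Prior precision 1/σ₀² = 1/5 = 0.2; data precision n/σ² = 7/1 = 7.
θ̂ = (0.2·6 + 7·6.85) / (0.2 + 7) = 49.15/7.2 = 983/144 ≈ 6.826.

θ̂_MAP = 6.826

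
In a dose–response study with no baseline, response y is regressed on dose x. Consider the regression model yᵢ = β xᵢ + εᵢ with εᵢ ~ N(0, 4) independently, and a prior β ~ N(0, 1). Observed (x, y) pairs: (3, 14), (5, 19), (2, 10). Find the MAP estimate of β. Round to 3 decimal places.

β̂_MAP = 3.738

log p(β | y) = −Σ(yᵢ − βxᵢ)²/(2·4) − β²/(2·1) + const.
Setting the derivative to zero: Σxᵢ(yᵢ − βxᵢ)/4 − β/1 = 0, so β = Σxᵢyᵢ / (Σxᵢ² + σ²/τ²).
Σxᵢyᵢ = 3·14 + 5·19 + 2·10 = 157; Σxᵢ² = 38; σ²/τ² = 4.
β̂_MAP = 157 / (38 + 4) = 157/42 ≈ 3.738.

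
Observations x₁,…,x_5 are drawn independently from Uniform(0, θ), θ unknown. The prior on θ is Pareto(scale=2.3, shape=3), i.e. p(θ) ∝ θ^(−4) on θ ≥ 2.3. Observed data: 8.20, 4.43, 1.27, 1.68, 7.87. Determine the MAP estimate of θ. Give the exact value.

θ̂_MAP = 8.20

The Uniform(0, θ) likelihood is θ^(−n) for θ ≥ max(xᵢ), zero otherwise. Here max(xᵢ) = 8.20.
Posterior ∝ θ^(−4) · θ^(−5) = θ^(−9) on θ ≥ max(2.3, 8.20) = 8.20.
This density is strictly decreasing in θ, so the posterior mode lies at the lower boundary of the support.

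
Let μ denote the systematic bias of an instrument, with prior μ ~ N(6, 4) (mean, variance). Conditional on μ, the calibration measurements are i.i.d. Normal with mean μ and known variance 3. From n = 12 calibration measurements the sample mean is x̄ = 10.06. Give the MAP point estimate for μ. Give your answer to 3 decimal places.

n = 12, x̄ = 10.06.
For a Normal prior and Normal likelihood with known variance, the posterior is Normal; its mode equals its mean, the precision-weighted average.
Prior precision 1/σ₀² = 1/4 = 0.25; data precision n/σ² = 12/3 = 4.
μ̂ = (0.25·6 + 4·10.06) / (0.25 + 4) = 41.74/4.25 = 4174/425 ≈ 9.821.

μ̂_MAP = 9.821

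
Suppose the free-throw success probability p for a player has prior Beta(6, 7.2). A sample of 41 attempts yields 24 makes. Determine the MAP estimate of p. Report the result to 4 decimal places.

Prior: Beta(6, 7.2).
Data: 24 successes in 41 trials. The binomial likelihood contributes p^24(1−p)^17, so the posterior is Beta(6+24, 7.2+17) = Beta(30, 24.2).
For Beta(a, b) with a, b > 1 the mode is (a−1)/(a+b−2) = 29/52.2 ≈ 0.5556.

p̂_MAP = 0.5556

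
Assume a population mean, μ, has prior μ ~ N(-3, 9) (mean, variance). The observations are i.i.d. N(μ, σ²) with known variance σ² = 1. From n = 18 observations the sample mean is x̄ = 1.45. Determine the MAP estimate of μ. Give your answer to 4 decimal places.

n = 18, x̄ = 1.45.
For a Normal prior and Normal likelihood with known variance, the posterior is Normal; its mode equals its mean, the precision-weighted average.
Prior precision 1/σ₀² = 1/9; data precision n/σ² = 18/1 = 18.
μ̂ = ((1/9)·(-3) + 18·1.45) / (1/9 + 18) = (773/30)/(163/9) = 2319/1630 ≈ 1.4227.

μ̂_MAP = 1.4227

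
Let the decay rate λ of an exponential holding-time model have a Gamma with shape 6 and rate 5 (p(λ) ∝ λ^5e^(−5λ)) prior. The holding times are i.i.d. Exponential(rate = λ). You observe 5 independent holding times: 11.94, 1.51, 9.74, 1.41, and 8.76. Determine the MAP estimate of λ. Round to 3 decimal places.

The Exponential(rate=λ) likelihood is ∝ λ^n e^(−λΣtᵢ). Here n = 5 and Σtᵢ = 11.94 + 1.51 + 9.74 + 1.41 + 8.76 = 33.36.
Posterior ∝ λ^5e^(−5λ) · λ^5e^(−33.36λ) = λ^10e^(−38.36λ), i.e. Gamma(11, 38.36).
Mode = (a−1)/b = 10/38.36 ≈ 0.261.

λ̂_MAP = 0.261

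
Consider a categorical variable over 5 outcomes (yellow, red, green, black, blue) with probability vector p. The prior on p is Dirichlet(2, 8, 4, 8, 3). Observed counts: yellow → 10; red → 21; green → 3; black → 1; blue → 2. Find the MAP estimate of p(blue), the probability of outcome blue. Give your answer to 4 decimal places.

MAP estimate of p(blue) = 0.0702

The posterior is Dirichlet(αᵢ + nᵢ) = Dirichlet(12, 29, 7, 9, 5).
For a Dirichlet(a₁,…,a_K) with all aᵢ > 1, the mode has j-th component (aⱼ − 1)/(Σaᵢ − K).
Here Σaᵢ = 62 and K = 5, so p(blue) = (5 − 1)/(62 − 5) = 4/57 ≈ 0.0702.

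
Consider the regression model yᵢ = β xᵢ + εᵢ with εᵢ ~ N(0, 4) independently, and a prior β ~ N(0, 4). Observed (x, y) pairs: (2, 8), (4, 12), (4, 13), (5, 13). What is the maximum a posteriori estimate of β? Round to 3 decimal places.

log p(β | y) = −Σ(yᵢ − βxᵢ)²/(2·4) − β²/(2·4) + const.
Setting the derivative to zero: Σxᵢ(yᵢ − βxᵢ)/4 − β/4 = 0, so β = Σxᵢyᵢ / (Σxᵢ² + σ²/τ²).
Σxᵢyᵢ = 2·8 + 4·12 + 4·13 + 5·13 = 181; Σxᵢ² = 61; σ²/τ² = 1.
β̂_MAP = 181 / (61 + 1) = 181/62 ≈ 2.919.

β̂_MAP = 2.919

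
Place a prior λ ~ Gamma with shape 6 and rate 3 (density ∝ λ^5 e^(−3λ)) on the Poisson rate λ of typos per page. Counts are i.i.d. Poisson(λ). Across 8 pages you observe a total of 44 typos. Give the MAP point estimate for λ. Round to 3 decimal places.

Σxᵢ = 44, n = 8.
Posterior ∝ λ^5e^(−3λ) · λ^44e^(−8λ) = λ^49e^(−11λ), i.e. Gamma(shape=50, rate=11).
The mode of a Gamma(a, b) with a ≥ 1 (shape–rate) is (a−1)/b = 49/11 ≈ 4.455.

λ̂_MAP = 4.455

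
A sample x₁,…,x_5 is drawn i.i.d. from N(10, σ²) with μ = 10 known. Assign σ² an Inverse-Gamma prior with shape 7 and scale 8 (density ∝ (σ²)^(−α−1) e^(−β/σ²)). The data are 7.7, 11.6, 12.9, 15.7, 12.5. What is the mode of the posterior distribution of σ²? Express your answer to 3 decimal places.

σ̂²_MAP = 3.381

Sum of squared deviations about the known mean: SS = (7.7−10)² + (11.6−10)² + (12.9−10)² + (15.7−10)² + (12.5−10)² = 55.
The Normal likelihood contributes (σ²)^(−n/2) exp(−SS/(2σ²)), so the posterior is Inverse-Gamma(α + n/2, β + SS/2) = Inverse-Gamma(9.5, 35.5).
The mode of Inverse-Gamma(a, b) is b/(a+1) = 35.5/10.5 ≈ 3.381.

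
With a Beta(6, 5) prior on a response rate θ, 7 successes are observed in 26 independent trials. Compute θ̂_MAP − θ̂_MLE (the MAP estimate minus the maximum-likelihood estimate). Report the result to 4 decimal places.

Posterior is Beta(13, 24); MAP = (13−1)/(37−2) = 12/35 ≈ 0.34286.
MLE ignores the prior: θ̂_MLE = k/n = 7/26 ≈ 0.26923.
Difference = 12/35 − 7/26 = 67/910 ≈ 0.0736.

MAP − MLE = 0.0736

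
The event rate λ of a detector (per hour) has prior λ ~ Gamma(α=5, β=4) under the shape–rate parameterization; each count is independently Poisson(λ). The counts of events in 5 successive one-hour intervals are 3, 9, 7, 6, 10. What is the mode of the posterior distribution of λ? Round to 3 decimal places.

λ̂_MAP = 4.333

Σxᵢ = 3+9+7+6+10 = 35, with n = 5.
Posterior ∝ λ^4e^(−4λ) · λ^35e^(−5λ) = λ^39e^(−9λ), i.e. Gamma(shape=40, rate=9).
The mode of a Gamma(a, b) with a ≥ 1 (shape–rate) is (a−1)/b = 39/9 ≈ 4.333.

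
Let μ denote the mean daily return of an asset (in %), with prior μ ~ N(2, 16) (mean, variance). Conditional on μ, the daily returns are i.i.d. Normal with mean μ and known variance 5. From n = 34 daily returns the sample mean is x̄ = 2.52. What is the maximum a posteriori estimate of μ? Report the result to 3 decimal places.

n = 34, x̄ = 2.52.
For a Normal prior and Normal likelihood with known variance, the posterior is Normal; its mode equals its mean, the precision-weighted average.
Prior precision 1/σ₀² = 1/16 = 0.0625; data precision n/σ² = 34/5 = 6.8.
μ̂ = (0.0625·2 + 6.8·2.52) / (0.0625 + 6.8) = 17.261/6.8625 = 34522/13725 ≈ 2.515.

μ̂_MAP = 2.515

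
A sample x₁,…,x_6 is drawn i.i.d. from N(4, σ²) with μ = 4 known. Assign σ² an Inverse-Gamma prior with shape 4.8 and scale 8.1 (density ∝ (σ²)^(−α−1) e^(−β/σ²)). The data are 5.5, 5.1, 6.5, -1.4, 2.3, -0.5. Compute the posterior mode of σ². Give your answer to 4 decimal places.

σ̂²_MAP = 4.4438

Sum of squared deviations about the known mean: SS = (5.5−4)² + (5.1−4)² + (6.5−4)² + (-1.4−4)² + (2.3−4)² + (-0.5−4)² = 62.01.
The Normal likelihood contributes (σ²)^(−n/2) exp(−SS/(2σ²)), so the posterior is Inverse-Gamma(α + n/2, β + SS/2) = Inverse-Gamma(7.8, 39.105).
The mode of Inverse-Gamma(a, b) is b/(a+1) = 39.105/8.8 ≈ 4.4438.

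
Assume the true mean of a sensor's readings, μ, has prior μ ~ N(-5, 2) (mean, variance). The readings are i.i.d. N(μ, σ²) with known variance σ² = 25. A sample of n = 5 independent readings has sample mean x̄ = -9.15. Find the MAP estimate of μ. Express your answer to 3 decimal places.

μ̂_MAP = -6.186

n = 5, x̄ = -9.15.
For a Normal prior and Normal likelihood with known variance, the posterior is Normal; its mode equals its mean, the precision-weighted average.
Prior precision 1/σ₀² = 1/2 = 0.5; data precision n/σ² = 5/25 = 0.2.
μ̂ = (0.5·(-5) + 0.2·(-9.15)) / (0.5 + 0.2) = (-4.33)/0.7 = -433/70 ≈ -6.186.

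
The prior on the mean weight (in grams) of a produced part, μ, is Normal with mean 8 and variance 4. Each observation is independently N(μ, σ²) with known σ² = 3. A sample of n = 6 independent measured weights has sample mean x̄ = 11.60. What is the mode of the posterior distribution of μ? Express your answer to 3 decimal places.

n = 6, x̄ = 11.60.
For a Normal prior and Normal likelihood with known variance, the posterior is Normal; its mode equals its mean, the precision-weighted average.
Prior precision 1/σ₀² = 1/4 = 0.25; data precision n/σ² = 6/3 = 2.
μ̂ = (0.25·8 + 2·11.6) / (0.25 + 2) = 25.2/2.25 = 11.200.

μ̂_MAP = 11.200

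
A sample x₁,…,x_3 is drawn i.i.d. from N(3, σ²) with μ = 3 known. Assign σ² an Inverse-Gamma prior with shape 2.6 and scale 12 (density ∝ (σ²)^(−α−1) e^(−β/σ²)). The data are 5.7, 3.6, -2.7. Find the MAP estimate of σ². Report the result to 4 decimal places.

σ̂²_MAP = 6.2882

Sum of squared deviations about the known mean: SS = (5.7−3)² + (3.6−3)² + (-2.7−3)² = 40.14.
The Normal likelihood contributes (σ²)^(−n/2) exp(−SS/(2σ²)), so the posterior is Inverse-Gamma(α + n/2, β + SS/2) = Inverse-Gamma(4.1, 32.07).
The mode of Inverse-Gamma(a, b) is b/(a+1) = 32.07/5.1 ≈ 6.2882.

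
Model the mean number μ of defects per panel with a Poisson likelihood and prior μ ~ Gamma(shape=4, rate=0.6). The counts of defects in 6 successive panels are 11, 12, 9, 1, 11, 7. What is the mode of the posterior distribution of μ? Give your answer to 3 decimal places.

Σxᵢ = 11+12+9+1+11+7 = 51, with n = 6.
Posterior ∝ μ^3e^(−0.6μ) · μ^51e^(−6μ) = μ^54e^(−6.6μ), i.e. Gamma(shape=55, rate=6.6).
The mode of a Gamma(a, b) with a ≥ 1 (shape–rate) is (a−1)/b = 54/6.6 ≈ 8.182.

μ̂_MAP = 8.182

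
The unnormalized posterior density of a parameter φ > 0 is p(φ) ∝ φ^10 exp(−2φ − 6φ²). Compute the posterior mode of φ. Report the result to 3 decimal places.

ℓ'(φ) = 10/φ − 2 − 12φ. Setting this to zero and multiplying by φ: 12φ² + 2φ − 10 = 0.
φ = (−2 + √(2² + 4·12·10)) / (2·12) = (−2 + √484) / 24 = (−2 + 22)/24 = 5/6.
ℓ''(φ) = −10/φ² − 12 < 0, confirming a maximum.

φ̂_MAP = 0.833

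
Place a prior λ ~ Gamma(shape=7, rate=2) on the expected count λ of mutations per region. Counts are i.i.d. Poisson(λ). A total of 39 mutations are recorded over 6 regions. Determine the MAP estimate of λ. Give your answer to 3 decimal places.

Σxᵢ = 39, n = 6.
Posterior ∝ λ^6e^(−2λ) · λ^39e^(−6λ) = λ^45e^(−8λ), i.e. Gamma(shape=46, rate=8).
The mode of a Gamma(a, b) with a ≥ 1 (shape–rate) is (a−1)/b = 45/8 ≈ 5.625.

λ̂_MAP = 5.625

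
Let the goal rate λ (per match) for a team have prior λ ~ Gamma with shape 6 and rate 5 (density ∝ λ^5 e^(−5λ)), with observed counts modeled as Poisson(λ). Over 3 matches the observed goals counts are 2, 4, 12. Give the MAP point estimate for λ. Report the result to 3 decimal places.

λ̂_MAP = 2.875

Σxᵢ = 2+4+12 = 18, with n = 3.
Posterior ∝ λ^5e^(−5λ) · λ^18e^(−3λ) = λ^23e^(−8λ), i.e. Gamma(shape=24, rate=8).
The mode of a Gamma(a, b) with a ≥ 1 (shape–rate) is (a−1)/b = 23/8 ≈ 2.875.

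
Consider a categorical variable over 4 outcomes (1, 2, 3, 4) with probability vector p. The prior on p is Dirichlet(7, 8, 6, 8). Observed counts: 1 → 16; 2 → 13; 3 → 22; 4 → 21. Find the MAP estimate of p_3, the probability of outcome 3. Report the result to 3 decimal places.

The posterior is Dirichlet(αᵢ + nᵢ) = Dirichlet(23, 21, 28, 29).
For a Dirichlet(a₁,…,a_K) with all aᵢ > 1, the mode has j-th component (aⱼ − 1)/(Σaᵢ − K).
Here Σaᵢ = 101 and K = 4, so p_3 = (28 − 1)/(101 − 4) = 27/97 ≈ 0.278.

MAP estimate: 0.278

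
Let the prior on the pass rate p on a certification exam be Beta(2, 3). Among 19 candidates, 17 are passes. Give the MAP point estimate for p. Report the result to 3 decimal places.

p̂_MAP = 0.818

Prior: Beta(2, 3).
Data: 17 successes in 19 trials. The binomial likelihood contributes p^17(1−p)^2, so the posterior is Beta(2+17, 3+2) = Beta(19, 5).
For Beta(a, b) with a, b > 1 the mode is (a−1)/(a+b−2) = 18/22 ≈ 0.818.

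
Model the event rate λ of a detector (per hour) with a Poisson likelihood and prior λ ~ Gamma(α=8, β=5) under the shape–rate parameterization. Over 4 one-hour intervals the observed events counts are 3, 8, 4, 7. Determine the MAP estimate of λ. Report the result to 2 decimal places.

Σxᵢ = 3+8+4+7 = 22, with n = 4.
Posterior ∝ λ^7e^(−5λ) · λ^22e^(−4λ) = λ^29e^(−9λ), i.e. Gamma(shape=30, rate=9).
The mode of a Gamma(a, b) with a ≥ 1 (shape–rate) is (a−1)/b = 29/9 ≈ 3.22.

λ̂_MAP = 3.22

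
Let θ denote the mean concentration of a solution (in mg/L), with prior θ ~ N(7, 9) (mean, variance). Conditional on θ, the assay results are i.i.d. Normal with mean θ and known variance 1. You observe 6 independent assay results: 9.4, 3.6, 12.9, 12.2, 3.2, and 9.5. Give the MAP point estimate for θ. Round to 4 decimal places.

n = 6; x̄ = (9.4 + 3.6 + 12.9 + 12.2 + 3.2 + 9.5)/6 = 50.8/6 = 127/15 ≈ 8.4667.
For a Normal prior and Normal likelihood with known variance, the posterior is Normal; its mode equals its mean, the precision-weighted average.
Prior precision 1/σ₀² = 1/9; data precision n/σ² = 6/1 = 6.
θ̂ = ((1/9)·7 + 6·(127/15)) / (1/9 + 6) = (2321/45)/(55/9) = 8.4400.

θ̂_MAP = 8.4400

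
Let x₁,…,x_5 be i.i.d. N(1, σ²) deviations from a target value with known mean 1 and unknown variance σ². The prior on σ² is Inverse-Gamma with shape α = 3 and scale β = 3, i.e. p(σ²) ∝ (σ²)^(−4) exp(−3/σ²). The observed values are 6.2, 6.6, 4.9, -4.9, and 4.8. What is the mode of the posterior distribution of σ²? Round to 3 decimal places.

σ̂²_MAP = 9.912

Sum of squared deviations about the known mean: SS = (6.2−1)² + (6.6−1)² + (4.9−1)² + (-4.9−1)² + (4.8−1)² = 122.86.
The Normal likelihood contributes (σ²)^(−n/2) exp(−SS/(2σ²)), so the posterior is Inverse-Gamma(α + n/2, β + SS/2) = Inverse-Gamma(5.5, 64.43).
The mode of Inverse-Gamma(a, b) is b/(a+1) = 64.43/6.5 ≈ 9.912.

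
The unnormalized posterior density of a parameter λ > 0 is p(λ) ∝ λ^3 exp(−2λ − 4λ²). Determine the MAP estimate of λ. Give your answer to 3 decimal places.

ℓ'(λ) = 3/λ − 2 − 8λ. Setting this to zero and multiplying by λ: 8λ² + 2λ − 3 = 0.
λ = (−2 + √(2² + 4·8·3)) / (2·8) = (−2 + √100) / 16 = (−2 + 10)/16 = 1/2.
ℓ''(λ) = −3/λ² − 8 < 0, confirming a maximum.

λ̂_MAP = 0.500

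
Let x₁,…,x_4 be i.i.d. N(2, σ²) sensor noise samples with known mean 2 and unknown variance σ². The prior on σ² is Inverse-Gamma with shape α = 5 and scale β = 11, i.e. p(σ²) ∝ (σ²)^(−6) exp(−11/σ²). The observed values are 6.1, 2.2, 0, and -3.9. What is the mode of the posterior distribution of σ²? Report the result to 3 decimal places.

σ̂²_MAP = 4.854

Sum of squared deviations about the known mean: SS = (6.1−2)² + (2.2−2)² + (0−2)² + (-3.9−2)² = 55.66.
The Normal likelihood contributes (σ²)^(−n/2) exp(−SS/(2σ²)), so the posterior is Inverse-Gamma(α + n/2, β + SS/2) = Inverse-Gamma(7, 38.83).
The mode of Inverse-Gamma(a, b) is b/(a+1) = 38.83/8 ≈ 4.854.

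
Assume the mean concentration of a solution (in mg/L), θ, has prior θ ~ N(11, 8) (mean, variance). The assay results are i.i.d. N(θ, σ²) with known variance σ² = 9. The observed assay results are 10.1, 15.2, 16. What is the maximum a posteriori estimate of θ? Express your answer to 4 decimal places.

θ̂_MAP = 13.0121

n = 3; x̄ = (10.1 + 15.2 + 16)/3 = 41.3/3 = 413/30 ≈ 13.7667.
For a Normal prior and Normal likelihood with known variance, the posterior is Normal; its mode equals its mean, the precision-weighted average.
Prior precision 1/σ₀² = 1/8 = 0.125; data precision n/σ² = 3/9 = 1/3.
θ̂ = (0.125·11 + (1/3)·(413/30)) / (0.125 + 1/3) = (2147/360)/(11/24) = 2147/165 ≈ 13.0121.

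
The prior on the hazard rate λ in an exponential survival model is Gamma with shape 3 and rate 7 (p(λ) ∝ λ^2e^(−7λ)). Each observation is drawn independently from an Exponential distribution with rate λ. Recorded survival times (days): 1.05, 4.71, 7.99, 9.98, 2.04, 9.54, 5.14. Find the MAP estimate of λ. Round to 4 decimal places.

The Exponential(rate=λ) likelihood is ∝ λ^n e^(−λΣtᵢ). Here n = 7 and Σtᵢ = 1.05 + 4.71 + 7.99 + 9.98 + 2.04 + 9.54 + 5.14 = 40.45.
Posterior ∝ λ^2e^(−7λ) · λ^7e^(−40.45λ) = λ^9e^(−47.45λ), i.e. Gamma(10, 47.45).
Mode = (a−1)/b = 9/47.45 ≈ 0.1897.

λ̂_MAP = 0.1897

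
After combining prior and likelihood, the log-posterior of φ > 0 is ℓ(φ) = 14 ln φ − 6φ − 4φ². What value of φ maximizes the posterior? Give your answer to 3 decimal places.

φ̂_MAP = 1.000

ℓ'(φ) = 14/φ − 6 − 8φ. Setting this to zero and multiplying by φ: 8φ² + 6φ − 14 = 0.
φ = (−6 + √(6² + 4·8·14)) / (2·8) = (−6 + √484) / 16 = (−6 + 22)/16 = 1.
ℓ''(φ) = −14/φ² − 8 < 0, confirming a maximum.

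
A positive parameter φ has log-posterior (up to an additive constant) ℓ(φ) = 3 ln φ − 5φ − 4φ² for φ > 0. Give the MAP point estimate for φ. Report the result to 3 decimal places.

φ̂_MAP = 0.375

ℓ'(φ) = 3/φ − 5 − 8φ. Setting this to zero and multiplying by φ: 8φ² + 5φ − 3 = 0.
φ = (−5 + √(5² + 4·8·3)) / (2·8) = (−5 + √121) / 16 = (−5 + 11)/16 = 3/8.
ℓ''(φ) = −3/φ² − 8 < 0, confirming a maximum.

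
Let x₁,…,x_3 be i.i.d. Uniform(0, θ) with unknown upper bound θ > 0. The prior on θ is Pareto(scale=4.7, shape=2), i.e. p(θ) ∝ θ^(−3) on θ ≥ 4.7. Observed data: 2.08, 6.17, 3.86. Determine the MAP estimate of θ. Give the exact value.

θ̂_MAP = 6.17

The Uniform(0, θ) likelihood is θ^(−n) for θ ≥ max(xᵢ), zero otherwise. Here max(xᵢ) = 6.17.
Posterior ∝ θ^(−3) · θ^(−3) = θ^(−6) on θ ≥ max(4.7, 6.17) = 6.17.
This density is strictly decreasing in θ, so the posterior mode lies at the lower boundary of the support.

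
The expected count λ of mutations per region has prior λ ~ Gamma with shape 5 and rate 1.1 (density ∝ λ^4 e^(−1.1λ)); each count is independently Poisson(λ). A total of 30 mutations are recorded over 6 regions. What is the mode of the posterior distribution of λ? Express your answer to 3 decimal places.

Σxᵢ = 30, n = 6.
Posterior ∝ λ^4e^(−1.1λ) · λ^30e^(−6λ) = λ^34e^(−7.1λ), i.e. Gamma(shape=35, rate=7.1).
The mode of a Gamma(a, b) with a ≥ 1 (shape–rate) is (a−1)/b = 34/7.1 ≈ 4.789.

λ̂_MAP = 4.789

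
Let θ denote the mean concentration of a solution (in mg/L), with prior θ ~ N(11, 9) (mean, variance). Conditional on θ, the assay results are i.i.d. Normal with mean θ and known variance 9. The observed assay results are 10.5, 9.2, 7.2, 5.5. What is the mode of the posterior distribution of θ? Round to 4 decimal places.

n = 4; x̄ = (10.5 + 9.2 + 7.2 + 5.5)/4 = 32.4/4 = 8.1.
For a Normal prior and Normal likelihood with known variance, the posterior is Normal; its mode equals its mean, the precision-weighted average.
Prior precision 1/σ₀² = 1/9; data precision n/σ² = 4/9.
θ̂ = ((1/9)·11 + (4/9)·8.1) / (1/9 + 4/9) = (217/45)/(5/9) = 8.6800.

θ̂_MAP = 8.6800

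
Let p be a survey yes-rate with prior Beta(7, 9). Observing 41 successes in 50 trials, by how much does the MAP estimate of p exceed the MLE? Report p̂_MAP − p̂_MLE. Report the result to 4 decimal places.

Posterior is Beta(48, 18); MAP = (48−1)/(66−2) = 47/64 ≈ 0.73438.
MLE ignores the prior: p̂_MLE = k/n = 41/50 ≈ 0.82000.
Difference = 47/64 − 41/50 = -137/1600 ≈ -0.0856.

MAP − MLE = -0.0856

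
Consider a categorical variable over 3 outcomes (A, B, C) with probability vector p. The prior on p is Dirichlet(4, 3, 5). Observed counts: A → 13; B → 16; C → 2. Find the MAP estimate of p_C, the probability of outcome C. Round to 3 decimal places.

The posterior is Dirichlet(αᵢ + nᵢ) = Dirichlet(17, 19, 7).
For a Dirichlet(a₁,…,a_K) with all aᵢ > 1, the mode has j-th component (aⱼ − 1)/(Σaᵢ − K).
Here Σaᵢ = 43 and K = 3, so p_C = (7 − 1)/(43 − 3) = 6/40 ≈ 0.150.

MAP estimate of p_C = 0.150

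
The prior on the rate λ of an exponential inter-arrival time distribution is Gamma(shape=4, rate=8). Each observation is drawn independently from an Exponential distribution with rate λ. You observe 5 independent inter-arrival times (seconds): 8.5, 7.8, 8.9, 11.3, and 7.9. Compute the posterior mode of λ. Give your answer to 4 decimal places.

λ̂_MAP = 0.1527

The Exponential(rate=λ) likelihood is ∝ λ^n e^(−λΣtᵢ). Here n = 5 and Σtᵢ = 8.5 + 7.8 + 8.9 + 11.3 + 7.9 = 44.4.
Posterior ∝ λ^3e^(−8λ) · λ^5e^(−44.4λ) = λ^8e^(−52.4λ), i.e. Gamma(9, 52.4).
Mode = (a−1)/b = 8/52.4 ≈ 0.1527.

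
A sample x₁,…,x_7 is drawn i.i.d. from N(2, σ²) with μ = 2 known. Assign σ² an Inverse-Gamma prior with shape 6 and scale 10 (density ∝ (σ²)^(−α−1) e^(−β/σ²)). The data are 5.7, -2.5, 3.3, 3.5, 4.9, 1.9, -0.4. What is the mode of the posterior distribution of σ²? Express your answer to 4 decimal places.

σ̂²_MAP = 3.4314

Sum of squared deviations about the known mean: SS = (5.7−2)² + (-2.5−2)² + (3.3−2)² + (3.5−2)² + (4.9−2)² + (1.9−2)² + (-0.4−2)² = 52.06.
The Normal likelihood contributes (σ²)^(−n/2) exp(−SS/(2σ²)), so the posterior is Inverse-Gamma(α + n/2, β + SS/2) = Inverse-Gamma(9.5, 36.03).
The mode of Inverse-Gamma(a, b) is b/(a+1) = 36.03/10.5 ≈ 3.4314.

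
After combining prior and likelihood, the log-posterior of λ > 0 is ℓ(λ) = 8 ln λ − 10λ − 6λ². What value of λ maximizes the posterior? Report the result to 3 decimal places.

ℓ'(λ) = 8/λ − 10 − 12λ. Setting this to zero and multiplying by λ: 12λ² + 10λ − 8 = 0.
λ = (−10 + √(10² + 4·12·8)) / (2·12) = (−10 + √484) / 24 = (−10 + 22)/24 = 1/2.
ℓ''(λ) = −8/λ² − 12 < 0, confirming a maximum.

λ̂_MAP = 0.500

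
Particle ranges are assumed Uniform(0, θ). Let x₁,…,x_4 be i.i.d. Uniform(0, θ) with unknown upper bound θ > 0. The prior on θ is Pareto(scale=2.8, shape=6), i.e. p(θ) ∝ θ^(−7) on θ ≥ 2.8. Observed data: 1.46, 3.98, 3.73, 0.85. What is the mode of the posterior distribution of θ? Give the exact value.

θ̂_MAP = 3.98

The Uniform(0, θ) likelihood is θ^(−n) for θ ≥ max(xᵢ), zero otherwise. Here max(xᵢ) = 3.98.
Posterior ∝ θ^(−7) · θ^(−4) = θ^(−11) on θ ≥ max(2.8, 3.98) = 3.98.
This density is strictly decreasing in θ, so the posterior mode lies at the lower boundary of the support.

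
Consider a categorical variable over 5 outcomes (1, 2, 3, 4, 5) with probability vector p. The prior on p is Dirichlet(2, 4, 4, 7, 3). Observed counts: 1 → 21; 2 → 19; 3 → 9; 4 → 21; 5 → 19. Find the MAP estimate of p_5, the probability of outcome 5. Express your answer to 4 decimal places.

MAP estimate: 0.2019

The posterior is Dirichlet(αᵢ + nᵢ) = Dirichlet(23, 23, 13, 28, 22).
For a Dirichlet(a₁,…,a_K) with all aᵢ > 1, the mode has j-th component (aⱼ − 1)/(Σaᵢ − K).
Here Σaᵢ = 109 and K = 5, so p_5 = (22 − 1)/(109 − 5) = 21/104 ≈ 0.2019.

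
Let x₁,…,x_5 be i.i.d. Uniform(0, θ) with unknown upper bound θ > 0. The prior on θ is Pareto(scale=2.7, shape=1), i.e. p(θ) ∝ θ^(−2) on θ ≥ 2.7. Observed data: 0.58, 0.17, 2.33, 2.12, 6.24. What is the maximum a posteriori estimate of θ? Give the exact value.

The Uniform(0, θ) likelihood is θ^(−n) for θ ≥ max(xᵢ), zero otherwise. Here max(xᵢ) = 6.24.
Posterior ∝ θ^(−2) · θ^(−5) = θ^(−7) on θ ≥ max(2.7, 6.24) = 6.24.
This density is strictly decreasing in θ, so the posterior mode lies at the lower boundary of the support.

θ̂_MAP = 6.24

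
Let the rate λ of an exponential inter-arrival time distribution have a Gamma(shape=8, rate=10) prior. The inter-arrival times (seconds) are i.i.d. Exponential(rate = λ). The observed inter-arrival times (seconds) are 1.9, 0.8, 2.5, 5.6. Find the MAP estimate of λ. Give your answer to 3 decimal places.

The Exponential(rate=λ) likelihood is ∝ λ^n e^(−λΣtᵢ). Here n = 4 and Σtᵢ = 1.9 + 0.8 + 2.5 + 5.6 = 10.8.
Posterior ∝ λ^7e^(−10λ) · λ^4e^(−10.8λ) = λ^11e^(−20.8λ), i.e. Gamma(12, 20.8).
Mode = (a−1)/b = 11/20.8 ≈ 0.529.

λ̂_MAP = 0.529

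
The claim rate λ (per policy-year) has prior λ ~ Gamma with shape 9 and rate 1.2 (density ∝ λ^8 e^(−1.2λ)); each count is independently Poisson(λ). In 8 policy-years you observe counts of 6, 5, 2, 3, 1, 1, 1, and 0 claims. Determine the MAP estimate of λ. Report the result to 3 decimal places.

Σxᵢ = 6+5+2+3+1+1+1+0 = 19, with n = 8.
Posterior ∝ λ^8e^(−1.2λ) · λ^19e^(−8λ) = λ^27e^(−9.2λ), i.e. Gamma(shape=28, rate=9.2).
The mode of a Gamma(a, b) with a ≥ 1 (shape–rate) is (a−1)/b = 27/9.2 ≈ 2.935.

λ̂_MAP = 2.935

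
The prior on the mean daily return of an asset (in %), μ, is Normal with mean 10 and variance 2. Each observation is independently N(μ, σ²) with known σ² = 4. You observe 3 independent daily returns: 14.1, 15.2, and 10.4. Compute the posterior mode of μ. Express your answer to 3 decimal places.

n = 3; x̄ = (14.1 + 15.2 + 10.4)/3 = 39.7/3 = 397/30 ≈ 13.2333.
For a Normal prior and Normal likelihood with known variance, the posterior is Normal; its mode equals its mean, the precision-weighted average.
Prior precision 1/σ₀² = 1/2 = 0.5; data precision n/σ² = 3/4 = 0.75.
μ̂ = (0.5·10 + 0.75·(397/30)) / (0.5 + 0.75) = 14.925/1.25 = 11.940.

μ̂_MAP = 11.940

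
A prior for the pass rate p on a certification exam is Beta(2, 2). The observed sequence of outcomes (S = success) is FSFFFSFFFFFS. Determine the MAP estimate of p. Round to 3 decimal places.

Prior: Beta(2, 2).
Data: 3 successes in 12 trials (from the sequence). The binomial likelihood contributes p^3(1−p)^9, so the posterior is Beta(2+3, 2+9) = Beta(5, 11).
For Beta(a, b) with a, b > 1 the mode is (a−1)/(a+b−2) = 4/14 ≈ 0.286.

p̂_MAP = 0.286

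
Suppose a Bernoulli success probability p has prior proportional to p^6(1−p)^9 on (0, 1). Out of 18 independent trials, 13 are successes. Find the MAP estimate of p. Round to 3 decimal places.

The prior density ∝ p^6(1−p)^9 is the kernel of Beta(7, 10).
Data: 13 successes in 18 trials. The binomial likelihood contributes p^13(1−p)^5, so the posterior is Beta(7+13, 10+5) = Beta(20, 15).
For Beta(a, b) with a, b > 1 the mode is (a−1)/(a+b−2) = 19/33 ≈ 0.576.

p̂_MAP = 0.576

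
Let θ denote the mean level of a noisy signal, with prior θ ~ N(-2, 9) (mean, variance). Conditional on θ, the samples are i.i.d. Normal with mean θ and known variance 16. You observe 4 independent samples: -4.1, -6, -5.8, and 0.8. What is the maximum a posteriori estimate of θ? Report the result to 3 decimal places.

n = 4; x̄ = ((-4.1) + (-6) + (-5.8) + 0.8)/4 = -15.1/4 = -3.775.
For a Normal prior and Normal likelihood with known variance, the posterior is Normal; its mode equals its mean, the precision-weighted average.
Prior precision 1/σ₀² = 1/9; data precision n/σ² = 4/16 = 0.25.
θ̂ = ((1/9)·(-2) + 0.25·(-3.775)) / (1/9 + 0.25) = (-1679/1440)/(13/36) = -1679/520 ≈ -3.229.

θ̂_MAP = -3.229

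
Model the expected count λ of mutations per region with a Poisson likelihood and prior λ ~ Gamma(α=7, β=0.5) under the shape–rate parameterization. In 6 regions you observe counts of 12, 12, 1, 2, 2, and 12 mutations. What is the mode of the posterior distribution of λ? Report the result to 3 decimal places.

λ̂_MAP = 7.231

Σxᵢ = 12+12+1+2+2+12 = 41, with n = 6.
Posterior ∝ λ^6e^(−0.5λ) · λ^41e^(−6λ) = λ^47e^(−6.5λ), i.e. Gamma(shape=48, rate=6.5).
The mode of a Gamma(a, b) with a ≥ 1 (shape–rate) is (a−1)/b = 47/6.5 ≈ 7.231.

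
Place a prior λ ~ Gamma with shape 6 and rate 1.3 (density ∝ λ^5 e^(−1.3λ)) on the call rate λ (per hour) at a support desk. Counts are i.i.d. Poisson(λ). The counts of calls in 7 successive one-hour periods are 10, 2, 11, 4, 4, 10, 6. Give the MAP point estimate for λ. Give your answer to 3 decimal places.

Σxᵢ = 10+2+11+4+4+10+6 = 47, with n = 7.
Posterior ∝ λ^5e^(−1.3λ) · λ^47e^(−7λ) = λ^52e^(−8.3λ), i.e. Gamma(shape=53, rate=8.3).
The mode of a Gamma(a, b) with a ≥ 1 (shape–rate) is (a−1)/b = 52/8.3 ≈ 6.265.

λ̂_MAP = 6.265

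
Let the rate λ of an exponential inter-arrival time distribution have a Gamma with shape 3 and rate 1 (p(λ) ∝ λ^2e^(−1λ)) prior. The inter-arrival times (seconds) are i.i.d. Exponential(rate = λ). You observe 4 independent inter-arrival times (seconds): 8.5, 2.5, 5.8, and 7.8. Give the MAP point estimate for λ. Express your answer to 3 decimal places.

The Exponential(rate=λ) likelihood is ∝ λ^n e^(−λΣtᵢ). Here n = 4 and Σtᵢ = 8.5 + 2.5 + 5.8 + 7.8 = 24.6.
Posterior ∝ λ^2e^(−1λ) · λ^4e^(−24.6λ) = λ^6e^(−25.6λ), i.e. Gamma(7, 25.6).
Mode = (a−1)/b = 6/25.6 ≈ 0.234.

λ̂_MAP = 0.234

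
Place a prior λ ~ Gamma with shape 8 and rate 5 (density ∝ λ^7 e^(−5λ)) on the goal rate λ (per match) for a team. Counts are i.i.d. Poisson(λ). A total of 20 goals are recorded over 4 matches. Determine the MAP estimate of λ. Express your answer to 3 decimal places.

λ̂_MAP = 3.000

Σxᵢ = 20, n = 4.
Posterior ∝ λ^7e^(−5λ) · λ^20e^(−4λ) = λ^27e^(−9λ), i.e. Gamma(shape=28, rate=9).
The mode of a Gamma(a, b) with a ≥ 1 (shape–rate) is (a−1)/b = 27/9 ≈ 3.000.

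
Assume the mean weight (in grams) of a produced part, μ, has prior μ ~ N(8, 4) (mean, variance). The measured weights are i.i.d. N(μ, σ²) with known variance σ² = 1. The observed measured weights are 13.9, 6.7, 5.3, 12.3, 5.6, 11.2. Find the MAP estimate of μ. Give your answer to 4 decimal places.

n = 6; x̄ = (13.9 + 6.7 + 5.3 + 12.3 + 5.6 + 11.2)/6 = 55/6 = 55/6 ≈ 9.1667.
For a Normal prior and Normal likelihood with known variance, the posterior is Normal; its mode equals its mean, the precision-weighted average.
Prior precision 1/σ₀² = 1/4 = 0.25; data precision n/σ² = 6/1 = 6.
μ̂ = (0.25·8 + 6·(55/6)) / (0.25 + 6) = 57/6.25 = 9.1200.

μ̂_MAP = 9.1200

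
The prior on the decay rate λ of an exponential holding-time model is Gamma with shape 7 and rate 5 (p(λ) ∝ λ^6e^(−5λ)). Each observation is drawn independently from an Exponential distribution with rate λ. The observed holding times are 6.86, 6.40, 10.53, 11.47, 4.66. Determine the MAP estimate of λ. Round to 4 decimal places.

The Exponential(rate=λ) likelihood is ∝ λ^n e^(−λΣtᵢ). Here n = 5 and Σtᵢ = 6.86 + 6.40 + 10.53 + 11.47 + 4.66 = 39.92.
Posterior ∝ λ^6e^(−5λ) · λ^5e^(−39.92λ) = λ^11e^(−44.92λ), i.e. Gamma(12, 44.92).
Mode = (a−1)/b = 11/44.92 ≈ 0.2449.

λ̂_MAP = 0.2449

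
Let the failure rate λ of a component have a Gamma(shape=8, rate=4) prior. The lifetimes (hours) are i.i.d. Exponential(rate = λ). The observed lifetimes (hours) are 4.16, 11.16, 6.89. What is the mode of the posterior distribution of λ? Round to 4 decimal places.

λ̂_MAP = 0.3815

The Exponential(rate=λ) likelihood is ∝ λ^n e^(−λΣtᵢ). Here n = 3 and Σtᵢ = 4.16 + 11.16 + 6.89 = 22.21.
Posterior ∝ λ^7e^(−4λ) · λ^3e^(−22.21λ) = λ^10e^(−26.21λ), i.e. Gamma(11, 26.21).
Mode = (a−1)/b = 10/26.21 ≈ 0.3815.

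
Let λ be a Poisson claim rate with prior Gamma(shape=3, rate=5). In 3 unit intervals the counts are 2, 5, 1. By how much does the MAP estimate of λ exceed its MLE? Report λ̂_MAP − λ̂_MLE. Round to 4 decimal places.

MAP − MLE = -1.4167

Σxᵢ = 8. Posterior is Gamma(11, 8); MAP = (11−1)/8 = 10/8 ≈ 1.25000.
MLE = x̄ = 8/3 ≈ 2.66667.
Difference = 10/8 − 8/3 = -17/12 ≈ -1.4167.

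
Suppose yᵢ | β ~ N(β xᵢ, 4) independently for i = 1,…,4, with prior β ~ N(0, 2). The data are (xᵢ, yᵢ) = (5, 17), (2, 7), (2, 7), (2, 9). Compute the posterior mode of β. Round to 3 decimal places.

log p(β | y) = −Σ(yᵢ − βxᵢ)²/(2·4) − β²/(2·2) + const.
Setting the derivative to zero: Σxᵢ(yᵢ − βxᵢ)/4 − β/2 = 0, so β = Σxᵢyᵢ / (Σxᵢ² + σ²/τ²).
Σxᵢyᵢ = 5·17 + 2·7 + 2·7 + 2·9 = 131; Σxᵢ² = 37; σ²/τ² = 2.
β̂_MAP = 131 / (37 + 2) = 131/39 ≈ 3.359.

β̂_MAP = 3.359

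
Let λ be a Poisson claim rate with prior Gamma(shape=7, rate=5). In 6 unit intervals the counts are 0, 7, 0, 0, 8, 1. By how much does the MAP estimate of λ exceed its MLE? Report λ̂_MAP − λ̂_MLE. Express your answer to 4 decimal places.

Σxᵢ = 16. Posterior is Gamma(23, 11); MAP = (23−1)/11 = 22/11 ≈ 2.00000.
MLE = x̄ = 16/6 ≈ 2.66667.
Difference = 22/11 − 16/6 = -2/3 ≈ -0.6667.

MAP − MLE = -0.6667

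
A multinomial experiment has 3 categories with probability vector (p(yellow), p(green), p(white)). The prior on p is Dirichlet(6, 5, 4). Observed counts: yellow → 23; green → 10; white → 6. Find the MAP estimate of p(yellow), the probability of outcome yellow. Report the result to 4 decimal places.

The posterior is Dirichlet(αᵢ + nᵢ) = Dirichlet(29, 15, 10).
For a Dirichlet(a₁,…,a_K) with all aᵢ > 1, the mode has j-th component (aⱼ − 1)/(Σaᵢ − K).
Here Σaᵢ = 54 and K = 3, so p(yellow) = (29 − 1)/(54 − 3) = 28/51 ≈ 0.5490.

MAP estimate of p(yellow) = 0.5490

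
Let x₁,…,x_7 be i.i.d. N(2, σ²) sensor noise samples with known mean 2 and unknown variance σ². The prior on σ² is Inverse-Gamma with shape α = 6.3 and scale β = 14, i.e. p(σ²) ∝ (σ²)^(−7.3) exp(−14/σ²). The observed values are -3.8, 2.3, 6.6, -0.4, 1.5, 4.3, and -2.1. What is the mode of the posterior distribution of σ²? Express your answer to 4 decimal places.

Sum of squared deviations about the known mean: SS = (-3.8−2)² + (2.3−2)² + (6.6−2)² + (-0.4−2)² + (1.5−2)² + (4.3−2)² + (-2.1−2)² = 83.
The Normal likelihood contributes (σ²)^(−n/2) exp(−SS/(2σ²)), so the posterior is Inverse-Gamma(α + n/2, β + SS/2) = Inverse-Gamma(9.8, 55.5).
The mode of Inverse-Gamma(a, b) is b/(a+1) = 55.5/10.8 ≈ 5.1389.

σ̂²_MAP = 5.1389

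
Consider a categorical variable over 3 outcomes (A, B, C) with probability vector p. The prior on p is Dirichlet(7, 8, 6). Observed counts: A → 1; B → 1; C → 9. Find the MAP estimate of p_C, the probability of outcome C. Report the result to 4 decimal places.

The posterior is Dirichlet(αᵢ + nᵢ) = Dirichlet(8, 9, 15).
For a Dirichlet(a₁,…,a_K) with all aᵢ > 1, the mode has j-th component (aⱼ − 1)/(Σaᵢ − K).
Here Σaᵢ = 32 and K = 3, so p_C = (15 − 1)/(32 − 3) = 14/29 ≈ 0.4828.

MAP estimate of p_C = 0.4828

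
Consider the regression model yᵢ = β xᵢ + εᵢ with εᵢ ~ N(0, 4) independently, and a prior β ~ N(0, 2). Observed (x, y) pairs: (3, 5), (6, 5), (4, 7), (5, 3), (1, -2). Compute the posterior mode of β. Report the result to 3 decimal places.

β̂_MAP = 0.966

log p(β | y) = −Σ(yᵢ − βxᵢ)²/(2·4) − β²/(2·2) + const.
Setting the derivative to zero: Σxᵢ(yᵢ − βxᵢ)/4 − β/2 = 0, so β = Σxᵢyᵢ / (Σxᵢ² + σ²/τ²).
Σxᵢyᵢ = 3·5 + 6·5 + 4·7 + 5·3 + 1·(-2) = 86; Σxᵢ² = 87; σ²/τ² = 2.
β̂_MAP = 86 / (87 + 2) = 86/89 ≈ 0.966.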